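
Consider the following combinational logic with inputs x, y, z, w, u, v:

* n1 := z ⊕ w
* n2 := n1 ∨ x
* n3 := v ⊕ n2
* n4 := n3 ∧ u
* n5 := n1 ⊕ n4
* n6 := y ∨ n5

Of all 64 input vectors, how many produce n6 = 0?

16

n6 = y ∨ n5 must be 0, so both y = 0 and n5 = 0.
n5 = n1 ⊕ n4 must be 0, so n1 and n4 are equal.
Enumerating the 64 input combinations, 16 give n6 = 0 and 48 give n6 = 1.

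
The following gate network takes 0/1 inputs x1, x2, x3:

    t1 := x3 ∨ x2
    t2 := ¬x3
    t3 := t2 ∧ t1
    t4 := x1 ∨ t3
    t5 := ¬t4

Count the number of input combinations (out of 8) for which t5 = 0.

t5 = ¬t4 must be 0, so t4 = 1.
t4 = x1 ∨ t3 must be 1, so at least one of x1, t3 is 1.
Enumerating the 8 input combinations, 5 give t5 = 0 and 3 give t5 = 1.

5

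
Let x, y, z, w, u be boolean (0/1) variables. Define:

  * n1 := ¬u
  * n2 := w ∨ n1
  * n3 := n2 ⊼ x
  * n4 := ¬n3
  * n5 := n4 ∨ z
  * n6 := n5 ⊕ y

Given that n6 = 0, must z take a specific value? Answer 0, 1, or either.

Both values of z occur among assignments with n6 = 0:
  z=0: x=0, y=0, z=0, w=0, u=0
  z=1: x=0, y=1, z=1, w=0, u=0

either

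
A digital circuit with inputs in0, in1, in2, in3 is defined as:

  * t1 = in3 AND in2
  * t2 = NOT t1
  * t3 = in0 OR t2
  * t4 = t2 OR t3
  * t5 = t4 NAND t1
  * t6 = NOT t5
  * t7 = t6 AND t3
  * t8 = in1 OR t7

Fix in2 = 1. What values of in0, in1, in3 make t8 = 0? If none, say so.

in0=0, in1=0, in3=1

Check with in2 = 1 and in0=0, in1=0, in3=1:
t1 = in3 AND in2 = 1 AND 1 = 1
t2 = NOT t1 = NOT 1 = 0
t3 = in0 OR t2 = 0 OR 0 = 0
t4 = t2 OR t3 = 0 OR 0 = 0
t5 = t4 NAND t1 = 0 NAND 1 = 1
t6 = NOT t5 = NOT 1 = 0
t7 = t6 AND t3 = 0 AND 0 = 0
t8 = in1 OR t7 = 0 OR 0 = 0
So t8 = 0.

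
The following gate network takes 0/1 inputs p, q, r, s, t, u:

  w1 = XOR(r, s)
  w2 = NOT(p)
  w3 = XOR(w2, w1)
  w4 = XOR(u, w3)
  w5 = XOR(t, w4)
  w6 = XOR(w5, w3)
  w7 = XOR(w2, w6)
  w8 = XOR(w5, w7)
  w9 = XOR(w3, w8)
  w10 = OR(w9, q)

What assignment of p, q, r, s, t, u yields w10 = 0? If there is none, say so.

p=1, q=0, r=1, s=0, t=0, u=0

w10 = OR(w9, q) must be 0, so both w9 = 0 and q = 0.
w9 = XOR(w3, w8) must be 0, so w3 and w8 are equal.
Check with p=1, q=0, r=1, s=0, t=0, u=0:
w1 = XOR(r, s) = XOR(1, 0) = 1
w2 = NOT(p) = NOT 1 = 0
w3 = XOR(w2, w1) = XOR(0, 1) = 1
w4 = XOR(u, w3) = XOR(0, 1) = 1
w5 = XOR(t, w4) = XOR(0, 1) = 1
w6 = XOR(w5, w3) = XOR(1, 1) = 0
w7 = XOR(w2, w6) = XOR(0, 0) = 0
w8 = XOR(w5, w7) = XOR(1, 0) = 1
w9 = XOR(w3, w8) = XOR(1, 1) = 0
w10 = OR(w9, q) = OR(0, 0) = 0
So w10 = 0 as required.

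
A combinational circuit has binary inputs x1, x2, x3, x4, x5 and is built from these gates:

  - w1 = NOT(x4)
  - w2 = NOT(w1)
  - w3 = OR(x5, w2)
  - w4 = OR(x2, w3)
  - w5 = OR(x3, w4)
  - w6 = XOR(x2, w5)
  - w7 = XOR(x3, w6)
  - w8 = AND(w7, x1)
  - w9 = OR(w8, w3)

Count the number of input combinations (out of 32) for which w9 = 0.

w9 = OR(w8, w3) must be 0, so both w8 = 0 and w3 = 0.
Enumerating the 32 input combinations, 7 give w9 = 0 and 25 give w9 = 1.

7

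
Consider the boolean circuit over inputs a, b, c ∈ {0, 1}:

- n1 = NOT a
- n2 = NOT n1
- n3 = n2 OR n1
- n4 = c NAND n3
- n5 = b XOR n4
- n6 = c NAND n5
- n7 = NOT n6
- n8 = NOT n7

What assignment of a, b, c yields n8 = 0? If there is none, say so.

Check with a=0, b=1, c=1:
n1 = NOT a = NOT 0 = 1
n2 = NOT n1 = NOT 1 = 0
n3 = n2 OR n1 = 0 OR 1 = 1
n4 = c NAND n3 = 1 NAND 1 = 0
n5 = b XOR n4 = 1 XOR 0 = 1
n6 = c NAND n5 = 1 NAND 1 = 0
n7 = NOT n6 = NOT 0 = 1
n8 = NOT n7 = NOT 1 = 0
So n8 = 0 as required.

a=0, b=1, c=1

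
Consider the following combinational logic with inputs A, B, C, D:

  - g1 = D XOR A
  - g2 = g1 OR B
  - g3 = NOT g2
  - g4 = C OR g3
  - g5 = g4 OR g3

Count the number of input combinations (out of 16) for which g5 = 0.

6

g5 = g4 OR g3 must be 0, so both g4 = 0 and g3 = 0.
g4 = C OR g3 must be 0, so both C = 0 and g3 = 0.
Enumerating the 16 input combinations, 6 give g5 = 0 and 10 give g5 = 1.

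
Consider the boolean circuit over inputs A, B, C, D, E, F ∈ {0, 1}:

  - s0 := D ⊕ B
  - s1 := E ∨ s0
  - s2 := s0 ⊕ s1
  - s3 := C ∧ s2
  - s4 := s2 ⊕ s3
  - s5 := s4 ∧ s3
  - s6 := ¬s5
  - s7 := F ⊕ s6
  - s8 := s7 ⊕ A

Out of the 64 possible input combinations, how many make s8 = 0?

32

s8 = s7 ⊕ A must be 0, so s7 and A are equal.
Enumerating the 64 input combinations, 32 give s8 = 0 and 32 give s8 = 1.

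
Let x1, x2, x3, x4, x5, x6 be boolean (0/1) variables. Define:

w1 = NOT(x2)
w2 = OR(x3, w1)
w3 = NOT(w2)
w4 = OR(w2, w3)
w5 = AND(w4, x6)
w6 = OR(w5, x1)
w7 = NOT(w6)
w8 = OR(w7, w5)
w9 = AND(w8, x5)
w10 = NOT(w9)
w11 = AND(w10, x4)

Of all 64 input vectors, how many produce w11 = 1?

20

w11 = AND(w10, x4) must be 1, so both w10 = 1 and x4 = 1.
Enumerating the 64 input combinations, 20 give w11 = 1 and 44 give w11 = 0.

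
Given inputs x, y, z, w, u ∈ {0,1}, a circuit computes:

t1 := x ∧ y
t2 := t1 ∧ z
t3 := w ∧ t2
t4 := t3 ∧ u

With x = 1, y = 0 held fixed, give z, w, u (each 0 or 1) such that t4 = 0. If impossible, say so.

t4 = t3 ∧ u must be 0, so at least one of t3, u is 0.
Check with x = 1, y = 0 and z=0, w=0, u=0:
t1 = x ∧ y = 1 ∧ 0 = 0
t2 = t1 ∧ z = 0 ∧ 0 = 0
t3 = w ∧ t2 = 0 ∧ 0 = 0
t4 = t3 ∧ u = 0 ∧ 0 = 0
So t4 = 0.

z=0, w=0, u=0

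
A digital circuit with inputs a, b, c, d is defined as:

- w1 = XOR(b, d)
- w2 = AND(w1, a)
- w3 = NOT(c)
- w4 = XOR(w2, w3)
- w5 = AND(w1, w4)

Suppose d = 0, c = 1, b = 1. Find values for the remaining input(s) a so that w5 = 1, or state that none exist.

Check with d = 0, c = 1, b = 1 and a=1:
w1 = XOR(b, d) = XOR(1, 0) = 1
w2 = AND(w1, a) = AND(1, 1) = 1
w3 = NOT(c) = NOT 1 = 0
w4 = XOR(w2, w3) = XOR(1, 0) = 1
w5 = AND(w1, w4) = AND(1, 1) = 1
So w5 = 1.

a=1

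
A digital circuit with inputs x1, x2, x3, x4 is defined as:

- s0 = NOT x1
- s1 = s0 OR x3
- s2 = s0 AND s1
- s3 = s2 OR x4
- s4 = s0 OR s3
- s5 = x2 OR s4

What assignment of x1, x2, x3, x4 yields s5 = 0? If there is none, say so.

s5 = x2 OR s4 must be 0, so both x2 = 0 and s4 = 0.
Check with x1=1, x2=0, x3=0, x4=0:
s0 = NOT x1 = NOT 1 = 0
s1 = s0 OR x3 = 0 OR 0 = 0
s2 = s0 AND s1 = 0 AND 0 = 0
s3 = s2 OR x4 = 0 OR 0 = 0
s4 = s0 OR s3 = 0 OR 0 = 0
s5 = x2 OR s4 = 0 OR 0 = 0
So s5 = 0 as required.

x1=1, x2=0, x3=0, x4=0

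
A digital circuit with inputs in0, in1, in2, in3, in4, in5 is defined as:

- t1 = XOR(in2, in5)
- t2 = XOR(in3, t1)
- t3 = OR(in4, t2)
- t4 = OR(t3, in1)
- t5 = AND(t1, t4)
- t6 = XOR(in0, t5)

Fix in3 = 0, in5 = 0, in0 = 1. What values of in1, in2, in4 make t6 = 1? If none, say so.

t6 = XOR(in0, t5) must be 1, so in0 and t5 differ.
Check with in3 = 0, in5 = 0, in0 = 1 and in1=1, in2=0, in4=1:
t1 = XOR(in2, in5) = XOR(0, 0) = 0
t2 = XOR(in3, t1) = XOR(0, 0) = 0
t3 = OR(in4, t2) = OR(1, 0) = 1
t4 = OR(t3, in1) = OR(1, 1) = 1
t5 = AND(t1, t4) = AND(0, 1) = 0
t6 = XOR(in0, t5) = XOR(1, 0) = 1
So t6 = 1.

in1=1, in2=0, in4=1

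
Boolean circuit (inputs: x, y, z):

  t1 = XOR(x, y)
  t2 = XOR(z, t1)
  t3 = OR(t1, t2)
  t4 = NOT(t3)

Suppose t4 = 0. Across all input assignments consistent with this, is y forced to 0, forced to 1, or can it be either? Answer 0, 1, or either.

either

Both values of y occur among assignments with t4 = 0:
  y=0: x=0, y=0, z=1
  y=1: x=0, y=1, z=0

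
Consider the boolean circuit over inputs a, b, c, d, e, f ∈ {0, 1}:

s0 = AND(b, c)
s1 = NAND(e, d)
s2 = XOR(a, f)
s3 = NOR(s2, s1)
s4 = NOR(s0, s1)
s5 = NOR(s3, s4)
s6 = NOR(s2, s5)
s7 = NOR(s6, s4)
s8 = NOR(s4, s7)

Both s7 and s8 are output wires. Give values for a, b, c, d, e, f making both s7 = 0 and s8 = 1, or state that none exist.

Check with a=0, b=1, c=1, d=1, e=1, f=0:
s0 = AND(b, c) = AND(1, 1) = 1
s1 = NAND(e, d) = NAND(1, 1) = 0
s2 = XOR(a, f) = XOR(0, 0) = 0
s3 = NOR(s2, s1) = NOR(0, 0) = 1
s4 = NOR(s0, s1) = NOR(1, 0) = 0
s5 = NOR(s3, s4) = NOR(1, 0) = 0
s6 = NOR(s2, s5) = NOR(0, 0) = 1
s7 = NOR(s6, s4) = NOR(1, 0) = 0
s8 = NOR(s4, s7) = NOR(0, 0) = 1
So s7 = 0 and s8 = 1.

a=0, b=1, c=1, d=1, e=1, f=0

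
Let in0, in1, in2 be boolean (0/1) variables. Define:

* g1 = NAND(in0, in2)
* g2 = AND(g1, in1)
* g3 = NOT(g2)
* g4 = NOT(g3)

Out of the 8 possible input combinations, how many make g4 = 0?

5

g4 = NOT(g3) must be 0, so g3 = 1.
g3 = NOT(g2) must be 1, so g2 = 0.
g2 = AND(g1, in1) must be 0, so at least one of g1, in1 is 0.
Satisfying assignments:
  in0=0, in1=0, in2=0
  in0=0, in1=0, in2=1
  in0=1, in1=0, in2=0
  in0=1, in1=0, in2=1
  in0=1, in1=1, in2=1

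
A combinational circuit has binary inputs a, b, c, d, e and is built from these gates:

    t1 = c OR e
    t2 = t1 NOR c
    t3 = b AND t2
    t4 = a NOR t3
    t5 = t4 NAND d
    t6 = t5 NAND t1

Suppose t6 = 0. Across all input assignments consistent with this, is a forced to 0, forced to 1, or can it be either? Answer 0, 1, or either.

either

Both values of a occur among assignments with t6 = 0:
  a=0: a=0, b=0, c=0, d=0, e=1
  a=1: a=1, b=0, c=0, d=0, e=1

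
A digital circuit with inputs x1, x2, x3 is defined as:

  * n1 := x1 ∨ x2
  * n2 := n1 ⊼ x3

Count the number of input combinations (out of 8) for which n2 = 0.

3

n2 = n1 ⊼ x3 must be 0, so both n1 = 1 and x3 = 1.
n1 = x1 ∨ x2 must be 1, so at least one of x1, x2 is 1.
Satisfying assignments:
  x1=0, x2=1, x3=1
  x1=1, x2=0, x3=1
  x1=1, x2=1, x3=1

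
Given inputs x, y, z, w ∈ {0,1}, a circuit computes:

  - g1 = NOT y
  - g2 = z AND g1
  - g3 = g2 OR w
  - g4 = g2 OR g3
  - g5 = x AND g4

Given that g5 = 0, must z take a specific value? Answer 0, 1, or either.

either

Both values of z occur among assignments with g5 = 0:
  z=0: x=0, y=0, z=0, w=0
  z=1: x=0, y=0, z=1, w=0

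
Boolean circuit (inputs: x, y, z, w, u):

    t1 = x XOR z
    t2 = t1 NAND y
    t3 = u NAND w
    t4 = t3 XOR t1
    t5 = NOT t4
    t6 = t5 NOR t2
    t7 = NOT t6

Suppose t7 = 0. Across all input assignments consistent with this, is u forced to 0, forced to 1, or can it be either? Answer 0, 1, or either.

1

t7 = NOT t6 must be 0, so t6 = 1.
t6 = t5 NOR t2 must be 1, so both t5 = 0 and t2 = 0.
Every assignment with t7 = 0 has u = 1; there are 2 such assignment(s).
  x=0, y=1, z=1, w=1, u=1
  x=1, y=1, z=0, w=1, u=1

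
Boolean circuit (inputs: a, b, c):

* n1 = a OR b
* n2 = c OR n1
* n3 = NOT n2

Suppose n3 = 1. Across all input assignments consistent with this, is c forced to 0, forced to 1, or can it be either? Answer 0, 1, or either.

n3 = NOT n2 must be 1, so n2 = 0.
n2 = c OR n1 must be 0, so both c = 0 and n1 = 0.
n1 = a OR b must be 0, so both a = 0 and b = 0.
Every assignment with n3 = 1 has c = 0; there are 1 such assignment(s).
  a=0, b=0, c=0

0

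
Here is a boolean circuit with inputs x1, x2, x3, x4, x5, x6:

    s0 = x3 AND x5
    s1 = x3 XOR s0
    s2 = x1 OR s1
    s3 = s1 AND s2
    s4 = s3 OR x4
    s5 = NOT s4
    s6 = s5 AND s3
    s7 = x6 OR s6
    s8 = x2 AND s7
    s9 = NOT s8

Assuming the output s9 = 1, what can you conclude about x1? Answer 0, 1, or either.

either

Both values of x1 occur among assignments with s9 = 1:
  x1=0: x1=0, x2=0, x3=0, x4=0, x5=0, x6=0
  x1=1: x1=1, x2=0, x3=0, x4=0, x5=0, x6=0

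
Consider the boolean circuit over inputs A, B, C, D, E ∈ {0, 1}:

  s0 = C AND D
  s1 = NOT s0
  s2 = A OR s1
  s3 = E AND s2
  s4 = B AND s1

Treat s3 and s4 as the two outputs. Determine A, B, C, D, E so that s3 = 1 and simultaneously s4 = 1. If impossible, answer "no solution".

Check with A=1 B=1 C=0 D=0 E=1:
s0 = C AND D = 0 AND 0 = 0
s1 = NOT s0 = NOT 0 = 1
s2 = A OR s1 = 1 OR 1 = 1
s3 = E AND s2 = 1 AND 1 = 1
s4 = B AND s1 = 1 AND 1 = 1
So s3 = 1 and s4 = 1.

A=1 B=1 C=0 D=0 E=1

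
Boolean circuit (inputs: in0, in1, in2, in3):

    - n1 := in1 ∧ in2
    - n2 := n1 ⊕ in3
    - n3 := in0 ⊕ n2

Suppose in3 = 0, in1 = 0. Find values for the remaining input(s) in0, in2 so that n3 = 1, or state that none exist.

in0=1 in2=0

n3 = in0 ⊕ n2 must be 1, so in0 and n2 differ.
Check with in3 = 0, in1 = 0 and in0=1, in2=0:
n1 = in1 ∧ in2 = 0 ∧ 0 = 0
n2 = n1 ⊕ in3 = 0 ⊕ 0 = 0
n3 = in0 ⊕ n2 = 1 ⊕ 0 = 1
So n3 = 1.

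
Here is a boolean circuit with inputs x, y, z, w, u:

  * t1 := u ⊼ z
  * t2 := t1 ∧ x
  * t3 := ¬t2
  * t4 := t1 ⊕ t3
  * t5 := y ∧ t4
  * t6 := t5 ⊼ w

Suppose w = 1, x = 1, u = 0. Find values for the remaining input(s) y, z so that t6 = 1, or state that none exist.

Check with w = 1, x = 1, u = 0 and y=0, z=1:
t1 = u ⊼ z = 0 ⊼ 1 = 1
t2 = t1 ∧ x = 1 ∧ 1 = 1
t3 = ¬t2 = ¬1 = 0
t4 = t1 ⊕ t3 = 1 ⊕ 0 = 1
t5 = y ∧ t4 = 0 ∧ 1 = 0
t6 = t5 ⊼ w = 0 ⊼ 1 = 1
So t6 = 1.

y=0, z=1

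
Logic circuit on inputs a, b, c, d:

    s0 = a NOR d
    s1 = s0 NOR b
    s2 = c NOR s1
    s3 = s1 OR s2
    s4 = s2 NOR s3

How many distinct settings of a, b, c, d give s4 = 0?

s4 = s2 NOR s3 must be 0, so at least one of s2, s3 is 1.
Enumerating the 16 input combinations, 11 give s4 = 0 and 5 give s4 = 1.

11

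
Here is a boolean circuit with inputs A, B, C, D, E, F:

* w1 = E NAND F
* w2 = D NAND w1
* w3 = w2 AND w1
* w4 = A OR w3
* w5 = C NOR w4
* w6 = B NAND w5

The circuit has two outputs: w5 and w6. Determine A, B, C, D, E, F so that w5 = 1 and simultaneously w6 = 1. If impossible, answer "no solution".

Check with A=0, B=0, C=0, D=1, E=0, F=1:
w1 = E NAND F = 0 NAND 1 = 1
w2 = D NAND w1 = 1 NAND 1 = 0
w3 = w2 AND w1 = 0 AND 1 = 0
w4 = A OR w3 = 0 OR 0 = 0
w5 = C NOR w4 = 0 NOR 0 = 1
w6 = B NAND w5 = 0 NAND 1 = 1
So w5 = 1 and w6 = 1.

A=0, B=0, C=0, D=1, E=0, F=1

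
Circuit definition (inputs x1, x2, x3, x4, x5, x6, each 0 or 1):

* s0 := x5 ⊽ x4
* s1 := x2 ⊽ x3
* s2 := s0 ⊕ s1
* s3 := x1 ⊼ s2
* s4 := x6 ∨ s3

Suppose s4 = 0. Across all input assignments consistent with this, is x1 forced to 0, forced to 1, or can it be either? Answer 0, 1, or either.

1

s4 = x6 ∨ s3 must be 0, so both x6 = 0 and s3 = 0.
Every assignment with s4 = 0 has x1 = 1; there are 6 such assignment(s).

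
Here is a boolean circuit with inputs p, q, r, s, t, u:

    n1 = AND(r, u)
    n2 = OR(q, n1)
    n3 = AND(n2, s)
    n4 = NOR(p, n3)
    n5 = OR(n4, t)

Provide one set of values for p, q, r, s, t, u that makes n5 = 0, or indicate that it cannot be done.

n5 = OR(n4, t) must be 0, so both n4 = 0 and t = 0.
n4 = NOR(p, n3) must be 0, so at least one of p, n3 is 1.
Check with p=1 q=0 r=0 s=1 t=0 u=0:
n1 = AND(r, u) = AND(0, 0) = 0
n2 = OR(q, n1) = OR(0, 0) = 0
n3 = AND(n2, s) = AND(0, 1) = 0
n4 = NOR(p, n3) = NOR(1, 0) = 0
n5 = OR(n4, t) = OR(0, 0) = 0
So n5 = 0 as required.

p=1 q=0 r=0 s=1 t=0 u=0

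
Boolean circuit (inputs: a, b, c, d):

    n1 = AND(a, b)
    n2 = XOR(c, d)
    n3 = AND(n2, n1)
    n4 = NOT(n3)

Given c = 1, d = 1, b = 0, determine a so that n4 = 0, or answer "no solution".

With c = 1, d = 1, b = 0 fixed, none of the 2 settings of a give n4 = 0.
For example, with a=0:
n1 = AND(a, b) = AND(0, 0) = 0
n2 = XOR(c, d) = XOR(1, 1) = 0
n3 = AND(n2, n1) = AND(0, 0) = 0
n4 = NOT(n3) = NOT 0 = 1
giving n4 = 1 ≠ 0.

no solution exists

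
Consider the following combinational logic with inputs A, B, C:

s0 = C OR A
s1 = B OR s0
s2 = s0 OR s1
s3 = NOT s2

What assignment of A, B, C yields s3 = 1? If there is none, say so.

A=0 B=0 C=0

s3 = NOT s2 must be 1, so s2 = 0.
Check with A=0 B=0 C=0:
s0 = C OR A = 0 OR 0 = 0
s1 = B OR s0 = 0 OR 0 = 0
s2 = s0 OR s1 = 0 OR 0 = 0
s3 = NOT s2 = NOT 0 = 1
So s3 = 1 as required.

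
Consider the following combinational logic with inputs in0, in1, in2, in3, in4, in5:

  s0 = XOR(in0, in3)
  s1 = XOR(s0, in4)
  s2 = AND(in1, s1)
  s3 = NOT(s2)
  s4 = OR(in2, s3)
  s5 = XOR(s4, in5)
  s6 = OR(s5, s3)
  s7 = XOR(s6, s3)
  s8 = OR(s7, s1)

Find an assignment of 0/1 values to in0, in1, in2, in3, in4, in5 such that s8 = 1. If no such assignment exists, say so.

s8 = OR(s7, s1) must be 1, so at least one of s7, s1 is 1.
Check with in0=0 in1=1 in2=0 in3=0 in4=1 in5=1:
s0 = XOR(in0, in3) = XOR(0, 0) = 0
s1 = XOR(s0, in4) = XOR(0, 1) = 1
s2 = AND(in1, s1) = AND(1, 1) = 1
s3 = NOT(s2) = NOT 1 = 0
s4 = OR(in2, s3) = OR(0, 0) = 0
s5 = XOR(s4, in5) = XOR(0, 1) = 1
s6 = OR(s5, s3) = OR(1, 0) = 1
s7 = XOR(s6, s3) = XOR(1, 0) = 1
s8 = OR(s7, s1) = OR(1, 1) = 1
So s8 = 1 as required.

in0=0 in1=1 in2=0 in3=0 in4=1 in5=1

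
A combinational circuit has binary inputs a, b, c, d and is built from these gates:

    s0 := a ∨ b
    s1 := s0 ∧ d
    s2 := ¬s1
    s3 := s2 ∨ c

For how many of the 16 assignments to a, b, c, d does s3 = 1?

13

s3 = s2 ∨ c must be 1, so at least one of s2, c is 1.
Enumerating the 16 input combinations, 13 give s3 = 1 and 3 give s3 = 0.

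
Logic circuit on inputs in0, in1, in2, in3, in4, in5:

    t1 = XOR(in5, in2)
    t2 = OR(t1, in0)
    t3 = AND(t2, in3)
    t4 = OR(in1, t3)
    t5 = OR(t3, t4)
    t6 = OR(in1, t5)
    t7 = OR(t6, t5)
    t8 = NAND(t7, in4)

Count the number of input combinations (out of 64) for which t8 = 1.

42

t8 = NAND(t7, in4) must be 1, so at least one of t7, in4 is 0.
Enumerating the 64 input combinations, 42 give t8 = 1 and 22 give t8 = 0.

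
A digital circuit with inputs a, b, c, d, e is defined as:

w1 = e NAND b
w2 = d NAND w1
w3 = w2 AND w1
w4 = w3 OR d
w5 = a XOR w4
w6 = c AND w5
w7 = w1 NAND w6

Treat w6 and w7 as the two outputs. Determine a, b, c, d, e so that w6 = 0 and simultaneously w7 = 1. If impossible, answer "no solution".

a=0 b=0 c=0 d=1 e=1

Check with a=0 b=0 c=0 d=1 e=1:
w1 = e NAND b = 1 NAND 0 = 1
w2 = d NAND w1 = 1 NAND 1 = 0
w3 = w2 AND w1 = 0 AND 1 = 0
w4 = w3 OR d = 0 OR 1 = 1
w5 = a XOR w4 = 0 XOR 1 = 1
w6 = c AND w5 = 0 AND 1 = 0
w7 = w1 NAND w6 = 1 NAND 0 = 1
So w6 = 0 and w7 = 1.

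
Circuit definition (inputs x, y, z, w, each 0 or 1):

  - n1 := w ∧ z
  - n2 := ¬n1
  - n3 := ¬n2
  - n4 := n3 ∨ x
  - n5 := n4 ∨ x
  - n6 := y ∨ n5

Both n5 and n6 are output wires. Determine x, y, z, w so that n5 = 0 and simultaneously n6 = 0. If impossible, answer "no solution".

Check with x=0, y=0, z=0, w=0:
n1 = w ∧ z = 0 ∧ 0 = 0
n2 = ¬n1 = ¬0 = 1
n3 = ¬n2 = ¬1 = 0
n4 = n3 ∨ x = 0 ∨ 0 = 0
n5 = n4 ∨ x = 0 ∨ 0 = 0
n6 = y ∨ n5 = 0 ∨ 0 = 0
So n5 = 0 and n6 = 0.

x=0, y=0, z=0, w=0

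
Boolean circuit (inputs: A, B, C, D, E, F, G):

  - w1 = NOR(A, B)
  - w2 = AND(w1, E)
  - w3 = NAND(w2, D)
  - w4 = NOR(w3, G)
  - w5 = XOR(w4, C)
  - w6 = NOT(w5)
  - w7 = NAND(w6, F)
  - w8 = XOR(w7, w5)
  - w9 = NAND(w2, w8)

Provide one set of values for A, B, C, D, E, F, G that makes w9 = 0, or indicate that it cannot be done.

A=0, B=0, C=0, D=0, E=1, F=0, G=1

w9 = NAND(w2, w8) must be 0, so both w2 = 1 and w8 = 1.
Check with A=0, B=0, C=0, D=0, E=1, F=0, G=1:
w1 = NOR(A, B) = NOR(0, 0) = 1
w2 = AND(w1, E) = AND(1, 1) = 1
w3 = NAND(w2, D) = NAND(1, 0) = 1
w4 = NOR(w3, G) = NOR(1, 1) = 0
w5 = XOR(w4, C) = XOR(0, 0) = 0
w6 = NOT(w5) = NOT 0 = 1
w7 = NAND(w6, F) = NAND(1, 0) = 1
w8 = XOR(w7, w5) = XOR(1, 0) = 1
w9 = NAND(w2, w8) = NAND(1, 1) = 0
So w9 = 0 as required.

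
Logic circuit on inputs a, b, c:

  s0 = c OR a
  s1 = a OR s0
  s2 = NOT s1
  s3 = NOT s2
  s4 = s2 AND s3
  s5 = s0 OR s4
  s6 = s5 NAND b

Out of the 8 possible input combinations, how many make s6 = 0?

s6 = s5 NAND b must be 0, so both s5 = 1 and b = 1.
s5 = s0 OR s4 must be 1, so at least one of s0, s4 is 1.
Satisfying assignments:
  a=0, b=1, c=1
  a=1, b=1, c=0
  a=1, b=1, c=1

3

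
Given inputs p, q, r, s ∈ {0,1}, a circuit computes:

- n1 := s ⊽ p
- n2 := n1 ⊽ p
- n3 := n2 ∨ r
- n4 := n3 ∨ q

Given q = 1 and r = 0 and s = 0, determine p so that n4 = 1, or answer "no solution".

p=1

n4 = n3 ∨ q must be 1, so at least one of n3, q is 1.
Check with q = 1 and r = 0 and s = 0 and p=1:
n1 = s ⊽ p = 0 ⊽ 1 = 0
n2 = n1 ⊽ p = 0 ⊽ 1 = 0
n3 = n2 ∨ r = 0 ∨ 0 = 0
n4 = n3 ∨ q = 0 ∨ 1 = 1
So n4 = 1.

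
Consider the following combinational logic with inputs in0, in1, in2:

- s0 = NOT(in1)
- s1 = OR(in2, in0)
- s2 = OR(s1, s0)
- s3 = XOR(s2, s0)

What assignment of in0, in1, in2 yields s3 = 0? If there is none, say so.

Check with in0=1, in1=0, in2=1:
s0 = NOT(in1) = NOT 0 = 1
s1 = OR(in2, in0) = OR(1, 1) = 1
s2 = OR(s1, s0) = OR(1, 1) = 1
s3 = XOR(s2, s0) = XOR(1, 1) = 0
So s3 = 0 as required.

in0=1, in1=0, in2=1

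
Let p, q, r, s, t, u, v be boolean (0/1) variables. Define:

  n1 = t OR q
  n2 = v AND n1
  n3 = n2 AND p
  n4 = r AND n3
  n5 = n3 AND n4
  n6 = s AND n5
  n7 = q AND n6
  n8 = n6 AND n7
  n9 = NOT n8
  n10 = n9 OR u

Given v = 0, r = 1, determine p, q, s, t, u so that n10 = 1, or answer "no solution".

Check with v = 0, r = 1 and p=0, q=0, s=0, t=1, u=0:
n1 = t OR q = 1 OR 0 = 1
n2 = v AND n1 = 0 AND 1 = 0
n3 = n2 AND p = 0 AND 0 = 0
n4 = r AND n3 = 1 AND 0 = 0
n5 = n3 AND n4 = 0 AND 0 = 0
n6 = s AND n5 = 0 AND 0 = 0
n7 = q AND n6 = 0 AND 0 = 0
n8 = n6 AND n7 = 0 AND 0 = 0
n9 = NOT n8 = NOT 0 = 1
n10 = n9 OR u = 1 OR 0 = 1
So n10 = 1.

p=0 q=0 s=0 t=1 u=0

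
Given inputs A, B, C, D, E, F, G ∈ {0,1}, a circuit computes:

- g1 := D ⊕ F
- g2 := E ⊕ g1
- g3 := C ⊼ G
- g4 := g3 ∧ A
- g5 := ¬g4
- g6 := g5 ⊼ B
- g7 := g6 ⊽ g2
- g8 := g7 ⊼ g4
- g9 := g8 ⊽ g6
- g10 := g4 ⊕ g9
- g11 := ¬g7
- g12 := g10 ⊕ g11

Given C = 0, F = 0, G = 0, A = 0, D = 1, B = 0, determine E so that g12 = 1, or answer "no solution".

g12 = g10 ⊕ g11 must be 1, so g10 and g11 differ.
Check with C = 0, F = 0, G = 0, A = 0, D = 1, B = 0 and E=0:
g1 = D ⊕ F = 1 ⊕ 0 = 1
g2 = E ⊕ g1 = 0 ⊕ 1 = 1
g3 = C ⊼ G = 0 ⊼ 0 = 1
g4 = g3 ∧ A = 1 ∧ 0 = 0
g5 = ¬g4 = ¬0 = 1
g6 = g5 ⊼ B = 1 ⊼ 0 = 1
g7 = g6 ⊽ g2 = 1 ⊽ 1 = 0
g8 = g7 ⊼ g4 = 0 ⊼ 0 = 1
g9 = g8 ⊽ g6 = 1 ⊽ 1 = 0
g10 = g4 ⊕ g9 = 0 ⊕ 0 = 0
g11 = ¬g7 = ¬0 = 1
g12 = g10 ⊕ g11 = 0 ⊕ 1 = 1
So g12 = 1.

E=0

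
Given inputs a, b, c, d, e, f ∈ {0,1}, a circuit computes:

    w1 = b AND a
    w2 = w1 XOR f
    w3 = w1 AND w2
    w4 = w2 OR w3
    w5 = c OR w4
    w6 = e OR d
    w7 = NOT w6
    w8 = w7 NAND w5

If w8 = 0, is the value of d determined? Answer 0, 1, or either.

0

w8 = w7 NAND w5 must be 0, so both w7 = 1 and w5 = 1.
w7 = NOT w6 must be 1, so w6 = 0.
w5 = c OR w4 must be 1, so at least one of c, w4 is 1.
Every assignment with w8 = 0 has d = 0; there are 12 such assignment(s).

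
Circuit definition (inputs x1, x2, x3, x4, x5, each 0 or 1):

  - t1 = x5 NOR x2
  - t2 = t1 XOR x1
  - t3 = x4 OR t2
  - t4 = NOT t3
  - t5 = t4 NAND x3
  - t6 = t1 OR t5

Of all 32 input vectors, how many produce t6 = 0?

3

t6 = t1 OR t5 must be 0, so both t1 = 0 and t5 = 0.
t1 = x5 NOR x2 must be 0, so at least one of x5, x2 is 1.
t5 = t4 NAND x3 must be 0, so both t4 = 1 and x3 = 1.
Satisfying assignments:
  x1=0, x2=0, x3=1, x4=0, x5=1
  x1=0, x2=1, x3=1, x4=0, x5=0
  x1=0, x2=1, x3=1, x4=0, x5=1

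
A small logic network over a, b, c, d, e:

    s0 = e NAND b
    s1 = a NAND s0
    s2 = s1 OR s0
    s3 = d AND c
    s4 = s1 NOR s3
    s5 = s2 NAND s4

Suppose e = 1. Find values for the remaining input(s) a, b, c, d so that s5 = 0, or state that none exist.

s5 = s2 NAND s4 must be 0, so both s2 = 1 and s4 = 1.
Check with e = 1 and a=1, b=0, c=0, d=1:
s0 = e NAND b = 1 NAND 0 = 1
s1 = a NAND s0 = 1 NAND 1 = 0
s2 = s1 OR s0 = 0 OR 1 = 1
s3 = d AND c = 1 AND 0 = 0
s4 = s1 NOR s3 = 0 NOR 0 = 1
s5 = s2 NAND s4 = 1 NAND 1 = 0
So s5 = 0.

a=1, b=0, c=0, d=1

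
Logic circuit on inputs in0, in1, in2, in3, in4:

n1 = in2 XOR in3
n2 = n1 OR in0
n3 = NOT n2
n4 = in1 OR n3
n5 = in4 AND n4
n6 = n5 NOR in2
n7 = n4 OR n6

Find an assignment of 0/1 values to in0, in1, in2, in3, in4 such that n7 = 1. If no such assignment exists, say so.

Check with in0=0, in1=1, in2=0, in3=0, in4=0:
n1 = in2 XOR in3 = 0 XOR 0 = 0
n2 = n1 OR in0 = 0 OR 0 = 0
n3 = NOT n2 = NOT 0 = 1
n4 = in1 OR n3 = 1 OR 1 = 1
n5 = in4 AND n4 = 0 AND 1 = 0
n6 = n5 NOR in2 = 0 NOR 0 = 1
n7 = n4 OR n6 = 1 OR 1 = 1
So n7 = 1 as required.

in0=0, in1=1, in2=0, in3=0, in4=0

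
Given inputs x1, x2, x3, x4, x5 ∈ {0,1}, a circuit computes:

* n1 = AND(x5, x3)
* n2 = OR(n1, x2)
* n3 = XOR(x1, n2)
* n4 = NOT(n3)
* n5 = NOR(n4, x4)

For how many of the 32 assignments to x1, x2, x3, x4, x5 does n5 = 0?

n5 = NOR(n4, x4) must be 0, so at least one of n4, x4 is 1.
Enumerating the 32 input combinations, 24 give n5 = 0 and 8 give n5 = 1.

24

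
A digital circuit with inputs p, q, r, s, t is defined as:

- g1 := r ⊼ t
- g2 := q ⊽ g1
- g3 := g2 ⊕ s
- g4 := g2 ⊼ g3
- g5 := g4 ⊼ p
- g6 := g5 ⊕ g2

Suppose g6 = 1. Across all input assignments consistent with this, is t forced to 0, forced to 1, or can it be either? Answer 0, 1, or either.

Both values of t occur among assignments with g6 = 1:
  t=0: p=0, q=0, r=0, s=0, t=0
  t=1: p=0, q=0, r=0, s=0, t=1

either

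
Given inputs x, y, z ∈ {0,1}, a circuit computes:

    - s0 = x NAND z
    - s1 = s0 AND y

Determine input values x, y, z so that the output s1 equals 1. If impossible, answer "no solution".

x=1, y=1, z=0

s1 = s0 AND y must be 1, so both s0 = 1 and y = 1.
s0 = x NAND z must be 1, so at least one of x, z is 0.
Check with x=1, y=1, z=0:
s0 = x NAND z = 1 NAND 0 = 1
s1 = s0 AND y = 1 AND 1 = 1
So s1 = 1 as required.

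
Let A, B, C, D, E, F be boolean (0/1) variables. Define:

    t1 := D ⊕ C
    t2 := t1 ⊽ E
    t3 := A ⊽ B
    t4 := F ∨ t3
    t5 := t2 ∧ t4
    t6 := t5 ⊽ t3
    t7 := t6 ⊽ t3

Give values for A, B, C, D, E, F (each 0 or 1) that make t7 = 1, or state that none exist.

Check with A=1, B=1, C=0, D=0, E=0, F=1:
t1 = D ⊕ C = 0 ⊕ 0 = 0
t2 = t1 ⊽ E = 0 ⊽ 0 = 1
t3 = A ⊽ B = 1 ⊽ 1 = 0
t4 = F ∨ t3 = 1 ∨ 0 = 1
t5 = t2 ∧ t4 = 1 ∧ 1 = 1
t6 = t5 ⊽ t3 = 1 ⊽ 0 = 0
t7 = t6 ⊽ t3 = 0 ⊽ 0 = 1
So t7 = 1 as required.

A=1, B=1, C=0, D=0, E=0, F=1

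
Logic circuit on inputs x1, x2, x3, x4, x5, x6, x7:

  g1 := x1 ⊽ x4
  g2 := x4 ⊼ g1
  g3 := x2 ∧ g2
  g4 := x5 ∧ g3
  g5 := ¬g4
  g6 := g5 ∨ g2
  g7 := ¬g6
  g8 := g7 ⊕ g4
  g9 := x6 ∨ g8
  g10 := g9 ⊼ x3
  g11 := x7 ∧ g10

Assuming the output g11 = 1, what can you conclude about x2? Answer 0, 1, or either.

Both values of x2 occur among assignments with g11 = 1:
  x2=0: x1=0, x2=0, x3=0, x4=0, x5=0, x6=0, x7=1
  x2=1: x1=0, x2=1, x3=0, x4=0, x5=0, x6=0, x7=1

either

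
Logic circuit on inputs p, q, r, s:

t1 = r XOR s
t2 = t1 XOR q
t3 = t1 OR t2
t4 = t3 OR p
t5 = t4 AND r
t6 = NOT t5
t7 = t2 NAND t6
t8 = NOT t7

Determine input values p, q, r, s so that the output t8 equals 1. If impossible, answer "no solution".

Check with p=1 q=0 r=0 s=1:
t1 = r XOR s = 0 XOR 1 = 1
t2 = t1 XOR q = 1 XOR 0 = 1
t3 = t1 OR t2 = 1 OR 1 = 1
t4 = t3 OR p = 1 OR 1 = 1
t5 = t4 AND r = 1 AND 0 = 0
t6 = NOT t5 = NOT 0 = 1
t7 = t2 NAND t6 = 1 NAND 1 = 0
t8 = NOT t7 = NOT 0 = 1
So t8 = 1 as required.

p=1 q=0 r=0 s=1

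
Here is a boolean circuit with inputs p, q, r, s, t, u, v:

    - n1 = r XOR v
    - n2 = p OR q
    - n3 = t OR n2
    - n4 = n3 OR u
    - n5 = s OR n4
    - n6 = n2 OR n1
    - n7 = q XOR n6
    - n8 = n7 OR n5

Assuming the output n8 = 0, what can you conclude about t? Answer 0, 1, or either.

n8 = n7 OR n5 must be 0, so both n7 = 0 and n5 = 0.
n7 = q XOR n6 must be 0, so q and n6 are equal.
n5 = s OR n4 must be 0, so both s = 0 and n4 = 0.
Every assignment with n8 = 0 has t = 0; there are 2 such assignment(s).
  p=0, q=0, r=0, s=0, t=0, u=0, v=0
  p=0, q=0, r=1, s=0, t=0, u=0, v=1

0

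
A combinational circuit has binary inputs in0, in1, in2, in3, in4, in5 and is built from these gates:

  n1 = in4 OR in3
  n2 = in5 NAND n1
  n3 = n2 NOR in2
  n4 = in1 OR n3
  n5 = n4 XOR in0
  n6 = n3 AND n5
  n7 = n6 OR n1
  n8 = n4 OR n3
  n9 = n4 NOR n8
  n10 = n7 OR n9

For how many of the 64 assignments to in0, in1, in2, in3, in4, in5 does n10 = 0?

8

n10 = n7 OR n9 must be 0, so both n7 = 0 and n9 = 0.
Enumerating the 64 input combinations, 8 give n10 = 0 and 56 give n10 = 1.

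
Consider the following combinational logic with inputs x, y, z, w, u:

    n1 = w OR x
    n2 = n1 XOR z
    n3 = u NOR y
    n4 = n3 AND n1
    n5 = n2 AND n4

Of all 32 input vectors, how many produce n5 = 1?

3

n5 = n2 AND n4 must be 1, so both n2 = 1 and n4 = 1.
n2 = n1 XOR z must be 1, so n1 and z differ.
Enumerating the 32 input combinations, 3 give n5 = 1 and 29 give n5 = 0.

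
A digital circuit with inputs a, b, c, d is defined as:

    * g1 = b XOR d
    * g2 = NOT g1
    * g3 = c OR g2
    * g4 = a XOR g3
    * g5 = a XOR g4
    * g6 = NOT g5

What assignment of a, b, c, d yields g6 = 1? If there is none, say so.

a=0, b=1, c=0, d=0

g6 = NOT g5 must be 1, so g5 = 0.
Check with a=0, b=1, c=0, d=0:
g1 = b XOR d = 1 XOR 0 = 1
g2 = NOT g1 = NOT 1 = 0
g3 = c OR g2 = 0 OR 0 = 0
g4 = a XOR g3 = 0 XOR 0 = 0
g5 = a XOR g4 = 0 XOR 0 = 0
g6 = NOT g5 = NOT 0 = 1
So g6 = 1 as required.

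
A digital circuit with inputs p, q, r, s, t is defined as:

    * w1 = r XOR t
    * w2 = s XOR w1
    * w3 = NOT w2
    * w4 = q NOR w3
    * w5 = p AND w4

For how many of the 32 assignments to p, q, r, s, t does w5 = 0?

28

w5 = p AND w4 must be 0, so at least one of p, w4 is 0.
Enumerating the 32 input combinations, 28 give w5 = 0 and 4 give w5 = 1.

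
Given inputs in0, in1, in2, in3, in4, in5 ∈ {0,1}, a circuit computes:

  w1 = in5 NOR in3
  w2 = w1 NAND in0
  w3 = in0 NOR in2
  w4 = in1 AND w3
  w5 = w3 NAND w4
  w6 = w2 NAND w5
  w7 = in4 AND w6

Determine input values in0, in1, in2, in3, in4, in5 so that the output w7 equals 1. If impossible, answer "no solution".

in0=1, in1=1, in2=0, in3=0, in4=1, in5=0

w7 = in4 AND w6 must be 1, so both in4 = 1 and w6 = 1.
Check with in0=1, in1=1, in2=0, in3=0, in4=1, in5=0:
w1 = in5 NOR in3 = 0 NOR 0 = 1
w2 = w1 NAND in0 = 1 NAND 1 = 0
w3 = in0 NOR in2 = 1 NOR 0 = 0
w4 = in1 AND w3 = 1 AND 0 = 0
w5 = w3 NAND w4 = 0 NAND 0 = 1
w6 = w2 NAND w5 = 0 NAND 1 = 1
w7 = in4 AND w6 = 1 AND 1 = 1
So w7 = 1 as required.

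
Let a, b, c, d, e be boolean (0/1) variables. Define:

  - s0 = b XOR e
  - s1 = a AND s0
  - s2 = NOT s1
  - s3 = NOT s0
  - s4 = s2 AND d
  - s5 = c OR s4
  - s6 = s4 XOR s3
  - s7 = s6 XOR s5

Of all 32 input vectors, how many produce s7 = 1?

18

s7 = s6 XOR s5 must be 1, so s6 and s5 differ.
Enumerating the 32 input combinations, 18 give s7 = 1 and 14 give s7 = 0.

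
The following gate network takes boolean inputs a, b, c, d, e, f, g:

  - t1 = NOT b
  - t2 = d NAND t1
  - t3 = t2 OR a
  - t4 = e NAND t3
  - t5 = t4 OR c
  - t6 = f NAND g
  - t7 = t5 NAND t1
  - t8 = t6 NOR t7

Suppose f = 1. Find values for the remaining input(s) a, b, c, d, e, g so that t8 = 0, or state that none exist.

t8 = t6 NOR t7 must be 0, so at least one of t6, t7 is 1.
Check with f = 1 and a=1, b=1, c=0, d=0, e=1, g=0:
t1 = NOT b = NOT 1 = 0
t2 = d NAND t1 = 0 NAND 0 = 1
t3 = t2 OR a = 1 OR 1 = 1
t4 = e NAND t3 = 1 NAND 1 = 0
t5 = t4 OR c = 0 OR 0 = 0
t6 = f NAND g = 1 NAND 0 = 1
t7 = t5 NAND t1 = 0 NAND 0 = 1
t8 = t6 NOR t7 = 1 NOR 1 = 0
So t8 = 0.

a=1 b=1 c=0 d=0 e=1 g=0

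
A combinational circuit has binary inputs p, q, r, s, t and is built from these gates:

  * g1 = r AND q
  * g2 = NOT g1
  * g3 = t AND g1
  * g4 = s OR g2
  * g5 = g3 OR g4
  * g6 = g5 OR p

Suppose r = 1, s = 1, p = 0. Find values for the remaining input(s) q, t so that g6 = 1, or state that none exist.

q=0 t=1

g6 = g5 OR p must be 1, so at least one of g5, p is 1.
Check with r = 1, s = 1, p = 0 and q=0, t=1:
g1 = r AND q = 1 AND 0 = 0
g2 = NOT g1 = NOT 0 = 1
g3 = t AND g1 = 1 AND 0 = 0
g4 = s OR g2 = 1 OR 1 = 1
g5 = g3 OR g4 = 0 OR 1 = 1
g6 = g5 OR p = 1 OR 0 = 1
So g6 = 1.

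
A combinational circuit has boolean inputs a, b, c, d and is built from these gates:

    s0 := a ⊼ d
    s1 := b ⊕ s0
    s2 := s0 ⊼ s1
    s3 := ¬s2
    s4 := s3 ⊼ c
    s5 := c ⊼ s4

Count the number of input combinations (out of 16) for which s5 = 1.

11

s5 = c ⊼ s4 must be 1, so at least one of c, s4 is 0.
Enumerating the 16 input combinations, 11 give s5 = 1 and 5 give s5 = 0.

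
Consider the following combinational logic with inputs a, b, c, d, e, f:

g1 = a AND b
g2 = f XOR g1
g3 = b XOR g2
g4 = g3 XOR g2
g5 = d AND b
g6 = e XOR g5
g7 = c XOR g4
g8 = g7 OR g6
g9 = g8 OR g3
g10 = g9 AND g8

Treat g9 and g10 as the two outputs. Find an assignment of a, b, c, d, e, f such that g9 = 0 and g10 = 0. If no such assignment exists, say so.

a=0, b=1, c=1, d=1, e=1, f=1

Check with a=0, b=1, c=1, d=1, e=1, f=1:
g1 = a AND b = 0 AND 1 = 0
g2 = f XOR g1 = 1 XOR 0 = 1
g3 = b XOR g2 = 1 XOR 1 = 0
g4 = g3 XOR g2 = 0 XOR 1 = 1
g5 = d AND b = 1 AND 1 = 1
g6 = e XOR g5 = 1 XOR 1 = 0
g7 = c XOR g4 = 1 XOR 1 = 0
g8 = g7 OR g6 = 0 OR 0 = 0
g9 = g8 OR g3 = 0 OR 0 = 0
g10 = g9 AND g8 = 0 AND 0 = 0
So g9 = 0 and g10 = 0.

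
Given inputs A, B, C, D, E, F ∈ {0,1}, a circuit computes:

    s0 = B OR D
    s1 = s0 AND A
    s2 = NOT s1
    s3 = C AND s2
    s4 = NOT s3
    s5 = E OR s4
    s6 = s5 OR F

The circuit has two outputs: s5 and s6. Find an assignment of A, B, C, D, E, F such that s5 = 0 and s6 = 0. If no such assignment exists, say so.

Check with A=0 B=0 C=1 D=0 E=0 F=0:
s0 = B OR D = 0 OR 0 = 0
s1 = s0 AND A = 0 AND 0 = 0
s2 = NOT s1 = NOT 0 = 1
s3 = C AND s2 = 1 AND 1 = 1
s4 = NOT s3 = NOT 1 = 0
s5 = E OR s4 = 0 OR 0 = 0
s6 = s5 OR F = 0 OR 0 = 0
So s5 = 0 and s6 = 0.

A=0 B=0 C=1 D=0 E=0 F=0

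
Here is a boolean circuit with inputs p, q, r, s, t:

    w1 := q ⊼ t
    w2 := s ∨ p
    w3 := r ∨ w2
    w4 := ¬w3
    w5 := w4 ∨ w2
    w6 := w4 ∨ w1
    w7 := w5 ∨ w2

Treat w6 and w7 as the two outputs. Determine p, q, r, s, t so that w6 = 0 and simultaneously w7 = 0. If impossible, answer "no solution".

p=0, q=1, r=1, s=0, t=1

Check with p=0, q=1, r=1, s=0, t=1:
w1 = q ⊼ t = 1 ⊼ 1 = 0
w2 = s ∨ p = 0 ∨ 0 = 0
w3 = r ∨ w2 = 1 ∨ 0 = 1
w4 = ¬w3 = ¬1 = 0
w5 = w4 ∨ w2 = 0 ∨ 0 = 0
w6 = w4 ∨ w1 = 0 ∨ 0 = 0
w7 = w5 ∨ w2 = 0 ∨ 0 = 0
So w6 = 0 and w7 = 0.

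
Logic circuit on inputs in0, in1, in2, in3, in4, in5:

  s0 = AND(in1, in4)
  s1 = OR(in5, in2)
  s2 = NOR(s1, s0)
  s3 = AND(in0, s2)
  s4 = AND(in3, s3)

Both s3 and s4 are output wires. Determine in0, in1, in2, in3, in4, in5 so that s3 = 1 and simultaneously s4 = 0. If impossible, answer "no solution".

in0=1, in1=0, in2=0, in3=0, in4=1, in5=0

Check with in0=1, in1=0, in2=0, in3=0, in4=1, in5=0:
s0 = AND(in1, in4) = AND(0, 1) = 0
s1 = OR(in5, in2) = OR(0, 0) = 0
s2 = NOR(s1, s0) = NOR(0, 0) = 1
s3 = AND(in0, s2) = AND(1, 1) = 1
s4 = AND(in3, s3) = AND(0, 1) = 0
So s3 = 1 and s4 = 0.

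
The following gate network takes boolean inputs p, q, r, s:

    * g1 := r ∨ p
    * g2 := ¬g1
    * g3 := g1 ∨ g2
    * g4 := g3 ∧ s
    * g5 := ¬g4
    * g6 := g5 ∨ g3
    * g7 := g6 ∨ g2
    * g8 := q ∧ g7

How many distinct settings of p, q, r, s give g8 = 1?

g8 = q ∧ g7 must be 1, so both q = 1 and g7 = 1.
Enumerating the 16 input combinations, 8 give g8 = 1 and 8 give g8 = 0.

8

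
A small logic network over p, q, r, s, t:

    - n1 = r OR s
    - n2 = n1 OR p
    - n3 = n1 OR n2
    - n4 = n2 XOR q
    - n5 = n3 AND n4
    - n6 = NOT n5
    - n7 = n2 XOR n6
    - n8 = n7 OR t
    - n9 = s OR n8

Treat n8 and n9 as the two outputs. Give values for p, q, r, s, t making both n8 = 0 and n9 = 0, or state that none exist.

p=0, q=1, r=1, s=0, t=0

Check with p=0, q=1, r=1, s=0, t=0:
n1 = r OR s = 1 OR 0 = 1
n2 = n1 OR p = 1 OR 0 = 1
n3 = n1 OR n2 = 1 OR 1 = 1
n4 = n2 XOR q = 1 XOR 1 = 0
n5 = n3 AND n4 = 1 AND 0 = 0
n6 = NOT n5 = NOT 0 = 1
n7 = n2 XOR n6 = 1 XOR 1 = 0
n8 = n7 OR t = 0 OR 0 = 0
n9 = s OR n8 = 0 OR 0 = 0
So n8 = 0 and n9 = 0.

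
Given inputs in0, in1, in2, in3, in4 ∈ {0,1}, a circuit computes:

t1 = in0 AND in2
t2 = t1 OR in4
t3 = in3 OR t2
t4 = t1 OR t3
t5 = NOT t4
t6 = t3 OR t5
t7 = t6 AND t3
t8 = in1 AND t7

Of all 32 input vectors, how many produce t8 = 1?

t8 = in1 AND t7 must be 1, so both in1 = 1 and t7 = 1.
t7 = t6 AND t3 must be 1, so both t6 = 1 and t3 = 1.
t6 = t3 OR t5 must be 1, so at least one of t3, t5 is 1.
Enumerating the 32 input combinations, 13 give t8 = 1 and 19 give t8 = 0.

13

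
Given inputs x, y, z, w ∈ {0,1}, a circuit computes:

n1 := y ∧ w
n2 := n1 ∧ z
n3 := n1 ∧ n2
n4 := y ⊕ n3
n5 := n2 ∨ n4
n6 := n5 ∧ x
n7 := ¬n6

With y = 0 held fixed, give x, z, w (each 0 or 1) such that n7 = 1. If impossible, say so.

x=1 z=1 w=0

Check with y = 0 and x=1, z=1, w=0:
n1 = y ∧ w = 0 ∧ 0 = 0
n2 = n1 ∧ z = 0 ∧ 1 = 0
n3 = n1 ∧ n2 = 0 ∧ 0 = 0
n4 = y ⊕ n3 = 0 ⊕ 0 = 0
n5 = n2 ∨ n4 = 0 ∨ 0 = 0
n6 = n5 ∧ x = 0 ∧ 1 = 0
n7 = ¬n6 = ¬0 = 1
So n7 = 1.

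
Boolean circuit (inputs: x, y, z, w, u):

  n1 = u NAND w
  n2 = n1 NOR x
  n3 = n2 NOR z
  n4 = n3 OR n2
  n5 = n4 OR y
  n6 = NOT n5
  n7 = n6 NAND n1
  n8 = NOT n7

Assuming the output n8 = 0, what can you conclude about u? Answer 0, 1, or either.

either

Both values of u occur among assignments with n8 = 0:
  u=0: x=0, y=0, z=0, w=0, u=0
  u=1: x=0, y=0, z=0, w=0, u=1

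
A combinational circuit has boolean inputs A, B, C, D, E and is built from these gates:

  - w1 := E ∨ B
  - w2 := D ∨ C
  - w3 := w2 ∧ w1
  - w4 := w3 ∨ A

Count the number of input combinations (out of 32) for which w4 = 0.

7

w4 = w3 ∨ A must be 0, so both w3 = 0 and A = 0.
Enumerating the 32 input combinations, 7 give w4 = 0 and 25 give w4 = 1.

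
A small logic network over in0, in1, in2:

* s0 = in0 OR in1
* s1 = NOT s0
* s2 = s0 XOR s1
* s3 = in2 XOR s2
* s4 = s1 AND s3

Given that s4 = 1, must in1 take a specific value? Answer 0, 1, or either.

s4 = s1 AND s3 must be 1, so both s1 = 1 and s3 = 1.
s1 = NOT s0 must be 1, so s0 = 0.
s3 = in2 XOR s2 must be 1, so in2 and s2 differ.
Every assignment with s4 = 1 has in1 = 0; there are 1 such assignment(s).
  in0=0, in1=0, in2=0

0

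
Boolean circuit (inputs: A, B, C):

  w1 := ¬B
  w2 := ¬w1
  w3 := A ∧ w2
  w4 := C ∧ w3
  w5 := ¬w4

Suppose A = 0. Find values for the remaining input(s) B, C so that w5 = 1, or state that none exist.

Check with A = 0 and B=1, C=1:
w1 = ¬B = ¬1 = 0
w2 = ¬w1 = ¬0 = 1
w3 = A ∧ w2 = 0 ∧ 1 = 0
w4 = C ∧ w3 = 1 ∧ 0 = 0
w5 = ¬w4 = ¬0 = 1
So w5 = 1.

B=1, C=1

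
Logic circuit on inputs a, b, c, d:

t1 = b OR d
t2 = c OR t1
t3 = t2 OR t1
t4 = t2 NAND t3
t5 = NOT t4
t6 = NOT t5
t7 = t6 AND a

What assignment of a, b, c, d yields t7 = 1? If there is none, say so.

t7 = t6 AND a must be 1, so both t6 = 1 and a = 1.
t6 = NOT t5 must be 1, so t5 = 0.
t5 = NOT t4 must be 0, so t4 = 1.
Check with a=1, b=0, c=0, d=0:
t1 = b OR d = 0 OR 0 = 0
t2 = c OR t1 = 0 OR 0 = 0
t3 = t2 OR t1 = 0 OR 0 = 0
t4 = t2 NAND t3 = 0 NAND 0 = 1
t5 = NOT t4 = NOT 1 = 0
t6 = NOT t5 = NOT 0 = 1
t7 = t6 AND a = 1 AND 1 = 1
So t7 = 1 as required.

a=1, b=0, c=0, d=0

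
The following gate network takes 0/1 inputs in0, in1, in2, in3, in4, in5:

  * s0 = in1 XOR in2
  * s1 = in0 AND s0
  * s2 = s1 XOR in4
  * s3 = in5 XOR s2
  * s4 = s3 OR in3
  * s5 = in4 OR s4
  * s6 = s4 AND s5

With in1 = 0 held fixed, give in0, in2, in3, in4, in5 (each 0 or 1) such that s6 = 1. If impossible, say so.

in0=1, in2=1, in3=1, in4=0, in5=1

Check with in1 = 0 and in0=1, in2=1, in3=1, in4=0, in5=1:
s0 = in1 XOR in2 = 0 XOR 1 = 1
s1 = in0 AND s0 = 1 AND 1 = 1
s2 = s1 XOR in4 = 1 XOR 0 = 1
s3 = in5 XOR s2 = 1 XOR 1 = 0
s4 = s3 OR in3 = 0 OR 1 = 1
s5 = in4 OR s4 = 0 OR 1 = 1
s6 = s4 AND s5 = 1 AND 1 = 1
So s6 = 1.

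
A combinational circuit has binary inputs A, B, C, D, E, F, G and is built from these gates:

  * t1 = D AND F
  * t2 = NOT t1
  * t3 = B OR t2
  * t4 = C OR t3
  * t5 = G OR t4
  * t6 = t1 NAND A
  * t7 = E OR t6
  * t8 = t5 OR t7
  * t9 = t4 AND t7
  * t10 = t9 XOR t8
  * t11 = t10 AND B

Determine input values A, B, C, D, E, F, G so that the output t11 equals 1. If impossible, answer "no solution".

A=1, B=1, C=1, D=1, E=0, F=1, G=0

t11 = t10 AND B must be 1, so both t10 = 1 and B = 1.
Check with A=1, B=1, C=1, D=1, E=0, F=1, G=0:
t1 = D AND F = 1 AND 1 = 1
t2 = NOT t1 = NOT 1 = 0
t3 = B OR t2 = 1 OR 0 = 1
t4 = C OR t3 = 1 OR 1 = 1
t5 = G OR t4 = 0 OR 1 = 1
t6 = t1 NAND A = 1 NAND 1 = 0
t7 = E OR t6 = 0 OR 0 = 0
t8 = t5 OR t7 = 1 OR 0 = 1
t9 = t4 AND t7 = 1 AND 0 = 0
t10 = t9 XOR t8 = 0 XOR 1 = 1
t11 = t10 AND B = 1 AND 1 = 1
So t11 = 1 as required.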